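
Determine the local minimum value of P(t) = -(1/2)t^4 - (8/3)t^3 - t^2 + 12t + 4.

Critical points: P'(t) = -2t^3 - 8t^2 - 2t + 12 vanishes at t = -3, -2, 1.
Second-derivative test with P''(t) = -6t^2 - 16t - 2: P''(-3) = -8 < 0 ⇒ local maximum; P''(-2) = 6 > 0 ⇒ local minimum; P''(1) = -24 < 0 ⇒ local maximum.
So the local minimum value is P(-2) = -32/3.

-32/3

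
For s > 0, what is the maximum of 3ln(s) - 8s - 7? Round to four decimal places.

-12.9425

R'(s) = 3/s − 8 = 0 gives s = 3/8.
R''(s) = -3/s², which is negative for s > 0, so this is a local maximum.
R(3/8) = 3·ln(3/8) - 3 - 7 ≈ -12.9425.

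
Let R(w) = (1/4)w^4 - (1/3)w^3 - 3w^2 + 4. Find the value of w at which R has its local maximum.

R'(w) = w^3 - w^2 - 6w. Setting R'(w) = 0 gives w ∈ {-2, 0, 3}.
Since R''(w) = 3w^2 - 2w - 6, we get R''(-2) = 10 > 0 ⇒ local minimum; R''(0) = -6 < 0 ⇒ local maximum; R''(3) = 15 > 0 ⇒ local minimum.
So the local maximum value is R(0) = 4.

0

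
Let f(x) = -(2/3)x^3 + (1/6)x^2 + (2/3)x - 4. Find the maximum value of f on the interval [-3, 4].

Differentiating, f'(x) = -2x^2 + (1/3)x + 2/3; which vanishes at x = -1/2 and x = 2/3.
Compare values at every candidate in [-3, 4]: f(-3) = 27/2,  f(-1/2) = -101/24,  f(2/3) = -298/81,  f(4) = -124/3.
So the maximum is f(-3) = 27/2.

27/2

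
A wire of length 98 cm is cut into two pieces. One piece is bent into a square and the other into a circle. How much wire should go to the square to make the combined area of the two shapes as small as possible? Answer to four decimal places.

54.8897

Let x be the length used for the square. Square side x/4; circle radius (98−x)/(2π).
A(x) = (x/4)² + π·((98−x)/(2π))² = x²/16 + (98−x)²/(4π) for 0 ≤ x ≤ 98. A'(x) = x/8 − (98−x)/(2π) = 0 gives x = 4·98/(π+4) ≈ 54.8897.
A'' = 1/8 + 1/(2π) > 0, so this gives the minimum combined area; x ≈ 54.8897 cm to the square.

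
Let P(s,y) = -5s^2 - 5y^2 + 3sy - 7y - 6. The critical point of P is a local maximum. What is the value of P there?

-43/13

∂P/∂s = -10s + 3y = 0 and ∂P/∂y = 3s - 10y - 7 = 0, so (s, y) = (-3/13, -10/13).
The Hessian has P_{ss} = -10, P_{yy} = -10, P_{sy} = 3, giving D = 91 > 0 with P_{ss} < 0, so the point is a local maximum.
P(-3/13, -10/13) = -43/13.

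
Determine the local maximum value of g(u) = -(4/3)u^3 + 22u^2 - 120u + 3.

g'(u) = -4u^2 + 44u - 120. Setting g'(u) = 0 gives u ∈ {5, 6}.
g''(u) = -8u + 44. g''(5) = 4 > 0 ⇒ local minimum; g''(6) = -4 < 0 ⇒ local maximum.
The local maximum is g(6) = -213.

-213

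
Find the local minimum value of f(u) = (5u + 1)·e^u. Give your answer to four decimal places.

-1.5060

f'(u) = 5·e^u + (5u + 1)·1·e^u = (5u + 6)·e^u. Since e^u > 0, the only critical point is u = -6/5.
f''(-6/5) has the same sign as 5 > 0, so this is a local minimum.
f(-6/5) = (-5)·e^(-6/5) ≈ -1.5060.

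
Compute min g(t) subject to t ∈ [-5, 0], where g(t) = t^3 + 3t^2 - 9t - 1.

-6

Differentiating, g'(t) = 3t^2 + 6t - 9; whose only zero in [-5, 0] is t = -3.
Compare values at every candidate in [-5, 0]: g(-5) = -6,  g(-3) = 26,  g(0) = -1.
The minimum over the interval is -6, attained at t = -5.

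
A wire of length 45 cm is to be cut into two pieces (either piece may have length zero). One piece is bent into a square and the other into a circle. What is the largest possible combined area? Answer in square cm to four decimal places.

161.1444

Let x be the length used for the square. Square side x/4; circle radius (45−x)/(2π).
A(x) = (x/4)² + π·((45−x)/(2π))² = x²/16 + (45−x)²/(4π) for 0 ≤ x ≤ 45. A'(x) = x/8 − (45−x)/(2π) = 0 gives x = 4·45/(π+4) ≈ 25.2045.
A'' > 0, so the interior critical point is a minimum; the maximum is at an endpoint. A(0) = 161.1444 and A(45) = 126.5625, so the largest area is 161.1444.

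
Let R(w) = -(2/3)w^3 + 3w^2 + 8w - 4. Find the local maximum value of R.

100/3

R'(w) = -2w^2 + 6w + 8. Setting R'(w) = 0 gives w ∈ {-1, 4}.
Second-derivative test with R''(w) = -4w + 6: R''(-1) = 10 > 0 ⇒ local minimum; R''(4) = -10 < 0 ⇒ local maximum.
Thus R has its local maximum at w = 4, with value 100/3.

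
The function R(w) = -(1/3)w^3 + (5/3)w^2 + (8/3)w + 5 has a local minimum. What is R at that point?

329/81

R'(w) = -w^2 + (10/3)w + 8/3. Setting R'(w) = 0 gives w ∈ {-2/3, 4}.
Second-derivative test with R''(w) = -2w + 10/3: R''(-2/3) = 14/3 > 0 ⇒ local minimum; R''(4) = -14/3 < 0 ⇒ local maximum.
The local minimum is R(-2/3) = 329/81.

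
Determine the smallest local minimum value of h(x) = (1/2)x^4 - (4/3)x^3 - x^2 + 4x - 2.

-31/6

Critical points: h'(x) = 2x^3 - 4x^2 - 2x + 4 vanishes at x = -1, 1, 2.
h''(x) = 6x^2 - 8x - 2. h''(-1) = 12 > 0 ⇒ local minimum; h''(1) = -4 < 0 ⇒ local maximum; h''(2) = 6 > 0 ⇒ local minimum.
The smallest local minimum is h(-1) = -31/6.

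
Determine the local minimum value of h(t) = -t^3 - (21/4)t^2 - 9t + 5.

10

h'(t) = -3t^2 - (21/2)t - 9. Setting h'(t) = 0 gives t ∈ {-2, -3/2}.
h''(t) = -6t - 21/2. h''(-2) = 3/2 > 0 ⇒ local minimum; h''(-3/2) = -3/2 < 0 ⇒ local maximum.
Thus h has its local minimum at t = -2, with value 10.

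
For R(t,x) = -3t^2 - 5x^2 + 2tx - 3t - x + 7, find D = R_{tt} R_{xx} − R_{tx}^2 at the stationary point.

∂R/∂t = -6t + 2x - 3 = 0 and ∂R/∂x = 2t - 10x - 1 = 0, so (t, x) = (-4/7, -3/14).
The Hessian has R_{tt} = -6, R_{xx} = -10, R_{tx} = 2, giving D = 56 > 0 with R_{tt} < 0, so the point is a local maximum.
D = (-6)·(-10) − (2)^2 = 56.

56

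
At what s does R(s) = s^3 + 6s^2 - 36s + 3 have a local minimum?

Critical points: R'(s) = 3s^2 + 12s - 36 vanishes at s = -6, 2.
Since R''(s) = 6s + 12, we get R''(-6) = -24 < 0 ⇒ local maximum; R''(2) = 24 > 0 ⇒ local minimum.
Thus R has its local minimum at s = 2, with value -37.

2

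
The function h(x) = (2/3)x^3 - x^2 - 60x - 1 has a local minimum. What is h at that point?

-253

h'(x) = 2x^2 - 2x - 60. Setting h'(x) = 0 gives x ∈ {-5, 6}.
Second-derivative test with h''(x) = 4x - 2: h''(-5) = -22 < 0 ⇒ local maximum; h''(6) = 22 > 0 ⇒ local minimum.
The local minimum is h(6) = -253.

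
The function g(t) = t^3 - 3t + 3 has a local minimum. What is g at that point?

1

g'(t) = 3t^2 - 3. Setting g'(t) = 0 gives t ∈ {-1, 1}.
Second-derivative test with g''(t) = 6t: g''(-1) = -6 < 0 ⇒ local maximum; g''(1) = 6 > 0 ⇒ local minimum.
The local minimum is g(1) = 1.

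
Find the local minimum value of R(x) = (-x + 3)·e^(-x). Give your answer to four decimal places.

-0.0183

R'(x) = (-1)·e^(-x) + (-x + 3)·(-1)·e^(-x) = (x - 4)·e^(-x). Since e^(-x) > 0, the only critical point is x = 4.
R''(4) has the same sign as 1 > 0, so this is a local minimum.
R(4) = (-1)·e^(-4) ≈ -0.0183.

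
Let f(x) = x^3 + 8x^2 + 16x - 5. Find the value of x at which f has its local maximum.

f'(x) = 3x^2 + 16x + 16 = 0 at x = -4, -4/3.
Second-derivative test with f''(x) = 6x + 16: f''(-4) = -8 < 0 ⇒ local maximum; f''(-4/3) = 8 > 0 ⇒ local minimum.
Thus f has its local maximum at x = -4, with value -5.

-4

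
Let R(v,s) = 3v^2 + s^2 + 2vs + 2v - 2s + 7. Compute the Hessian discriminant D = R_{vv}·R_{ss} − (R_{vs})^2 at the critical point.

8

∂R/∂v = 6v + 2s + 2 = 0 and ∂R/∂s = 2v + 2s - 2 = 0, so (v, s) = (-1, 2).
The Hessian has R_{vv} = 6, R_{ss} = 2, R_{vs} = 2, giving D = 8 > 0 with R_{vv} > 0, so the point is a local minimum.
D = (6)·(2) − (2)^2 = 8.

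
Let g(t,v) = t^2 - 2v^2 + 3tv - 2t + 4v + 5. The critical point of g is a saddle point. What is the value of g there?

∂g/∂t = 2t + 3v - 2 = 0 and ∂g/∂v = 3t - 4v + 4 = 0, so (t, v) = (-4/17, 14/17).
The Hessian has g_{tt} = 2, g_{vv} = -4, g_{tv} = 3, giving D = -17 < 0, so the point is a saddle point.
g(-4/17, 14/17) = 117/17.

117/17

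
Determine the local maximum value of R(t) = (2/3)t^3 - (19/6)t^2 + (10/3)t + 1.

Critical points: R'(t) = 2t^2 - (19/3)t + 10/3 vanishes at t = 2/3, 5/2.
Second-derivative test with R''(t) = 4t - 19/3: R''(2/3) = -11/3 < 0 ⇒ local maximum; R''(5/2) = 11/3 > 0 ⇒ local minimum.
So the local maximum value is R(2/3) = 163/81.

163/81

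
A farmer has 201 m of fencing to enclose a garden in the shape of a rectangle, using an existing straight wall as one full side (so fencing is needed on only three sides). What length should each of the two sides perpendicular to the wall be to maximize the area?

201/4

Let the sides perpendicular to the wall have length x and the parallel side y, so 2x + y = 201 and the area is A = xy = x(201 − 2x).
A'(x) = 201 − 4x = 0 gives x = 201/4, and A''(x) = −4 < 0 confirms a maximum.
Then y = 201 − 2·201/4 = 201/2 and A = 40401/8.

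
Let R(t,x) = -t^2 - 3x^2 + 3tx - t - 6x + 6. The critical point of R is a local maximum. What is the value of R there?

25

∂R/∂t = -2t + 3x - 1 = 0 and ∂R/∂x = 3t - 6x - 6 = 0, so (t, x) = (-8, -5).
The Hessian has R_{tt} = -2, R_{xx} = -6, R_{tx} = 3, giving D = 3 > 0 with R_{tt} < 0, so the point is a local maximum.
R(-8, -5) = 25.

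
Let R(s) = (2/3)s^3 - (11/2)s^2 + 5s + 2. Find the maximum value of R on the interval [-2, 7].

Differentiating, R'(s) = 2s^2 - 11s + 5; which vanishes at s = 1/2 and s = 5.
Compare values at every candidate in [-2, 7]: R(-2) = -106/3; R(1/2) = 77/24; R(5) = -163/6; R(7) = -23/6.
Hence the absolute maximum is 77/24 at s = 1/2.

77/24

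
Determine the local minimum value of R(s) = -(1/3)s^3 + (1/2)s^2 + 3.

3

R'(s) = -s^2 + s = 0 at s = 0, 1.
Since R''(s) = -2s + 1, we get R''(0) = 1 > 0 ⇒ local minimum; R''(1) = -1 < 0 ⇒ local maximum.
So the local minimum value is R(0) = 3.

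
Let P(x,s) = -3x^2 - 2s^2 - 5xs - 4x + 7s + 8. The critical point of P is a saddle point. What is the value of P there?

-311

∂P/∂x = -6x - 5s - 4 = 0 and ∂P/∂s = -5x - 4s + 7 = 0, so (x, s) = (51, -62).
The Hessian has P_{xx} = -6, P_{ss} = -4, P_{xs} = -5, giving D = -1 < 0, so the point is a saddle point.
P(51, -62) = -311.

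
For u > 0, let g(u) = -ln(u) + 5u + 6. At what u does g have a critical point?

g'(u) = -1/u + 5 = 0 gives u = 1/5.
g''(u) = 1/u², which is positive for u > 0, so this is a local minimum.
g(1/5) = -1·ln(1/5) + 1 + 6 ≈ 8.6094.

1/5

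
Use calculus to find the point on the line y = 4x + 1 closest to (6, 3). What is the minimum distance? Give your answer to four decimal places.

Minimize D(x)^2 = (x - 6)^2 + (4x - 2)^2.
d/dx[D^2] = 2(x - 6) + 2·4·(4x - 2) = 0 ⇒ x = 14/17.
Then y = 73/17 and the distance is √(484/17) ≈ 5.3358.

5.3358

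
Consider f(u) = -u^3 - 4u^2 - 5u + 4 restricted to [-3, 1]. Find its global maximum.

Differentiating, f'(u) = -3u^2 - 8u - 5; which vanishes at u = -5/3 and u = -1.
Candidates: f(-3) = 10,  f(-5/3) = 158/27,  f(-1) = 6,  f(1) = -6.
Hence the absolute maximum is 10 at u = -3.

10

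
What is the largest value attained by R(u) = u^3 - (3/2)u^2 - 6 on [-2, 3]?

15/2

R'(u) = 3u^2 - 3u, which vanishes at u = 0 and u = 1.
Evaluating at the critical points and endpoints: R(-2) = -20; R(0) = -6; R(1) = -13/2; R(3) = 15/2.
Hence the absolute maximum is 15/2 at u = 3.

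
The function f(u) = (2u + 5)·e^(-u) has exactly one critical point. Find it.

-3/2

Differentiating with the product rule gives f'(u) = (-2u - 3)·e^(-u). Since e^(-u) > 0, the only critical point is u = -3/2.
f''(-3/2) has the same sign as -2 < 0, so this is a local maximum.
f(-3/2) = (2)·e^(3/2) ≈ 8.9634.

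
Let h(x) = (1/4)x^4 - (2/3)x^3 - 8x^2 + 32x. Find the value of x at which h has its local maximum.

h'(x) = x^3 - 2x^2 - 16x + 32 = 0 at x = -4, 2, 4.
Second-derivative test with h''(x) = 3x^2 - 4x - 16: h''(-4) = 48 > 0 ⇒ local minimum; h''(2) = -12 < 0 ⇒ local maximum; h''(4) = 16 > 0 ⇒ local minimum.
Thus h has its local maximum at x = 2, with value 92/3.

2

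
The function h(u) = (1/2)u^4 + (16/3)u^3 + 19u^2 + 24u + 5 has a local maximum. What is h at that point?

Critical points: h'(u) = 2u^3 + 16u^2 + 38u + 24 vanishes at u = -4, -3, -1.
Since h''(u) = 6u^2 + 32u + 38, we get h''(-4) = 6 > 0 ⇒ local minimum; h''(-3) = -4 < 0 ⇒ local maximum; h''(-1) = 12 > 0 ⇒ local minimum.
So the local maximum value is h(-3) = 1/2.

1/2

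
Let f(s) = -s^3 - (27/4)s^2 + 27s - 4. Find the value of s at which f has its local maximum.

Critical points: f'(s) = -3s^2 - (27/2)s + 27 vanishes at s = -6, 3/2.
Since f''(s) = -6s - 27/2, we get f''(-6) = 45/2 > 0 ⇒ local minimum; f''(3/2) = -45/2 < 0 ⇒ local maximum.
The local maximum is f(3/2) = 287/16.

3/2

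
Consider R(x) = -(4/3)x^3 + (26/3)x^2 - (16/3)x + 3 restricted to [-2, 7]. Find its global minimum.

-67

The derivative is -4x^2 + (52/3)x - 16/3, which vanishes at x = 1/3 and x = 4.
Evaluating at the critical points and endpoints: R(-2) = 59, R(1/3) = 173/81, R(4) = 35, R(7) = -67.
So the minimum is R(7) = -67.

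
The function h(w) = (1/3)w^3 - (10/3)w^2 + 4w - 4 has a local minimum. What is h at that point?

-28

h'(w) = w^2 - (20/3)w + 4. Setting h'(w) = 0 gives w ∈ {2/3, 6}.
Since h''(w) = 2w - 20/3, we get h''(2/3) = -16/3 < 0 ⇒ local maximum; h''(6) = 16/3 > 0 ⇒ local minimum.
The local minimum is h(6) = -28.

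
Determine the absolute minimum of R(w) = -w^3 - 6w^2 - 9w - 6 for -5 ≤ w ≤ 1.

The derivative is -3w^2 - 12w - 9, which vanishes at w = -3 and w = -1.
Evaluating at the critical points and endpoints: R(-5) = 14,  R(-3) = -6,  R(-1) = -2,  R(1) = -22.
Hence the absolute minimum is -22 at w = 1.

-22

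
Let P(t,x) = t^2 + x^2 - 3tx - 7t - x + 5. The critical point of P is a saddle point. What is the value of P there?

96/5

∂P/∂t = 2t - 3x - 7 = 0 and ∂P/∂x = -3t + 2x - 1 = 0, so (t, x) = (-17/5, -23/5).
The Hessian has P_{tt} = 2, P_{xx} = 2, P_{tx} = -3, giving D = -5 < 0, so the point is a saddle point.
P(-17/5, -23/5) = 96/5.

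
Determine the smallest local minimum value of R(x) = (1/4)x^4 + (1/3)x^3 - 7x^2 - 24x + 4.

R'(x) = x^3 + x^2 - 14x - 24 = 0 at x = -3, -2, 4.
R''(x) = 3x^2 + 2x - 14. R''(-3) = 7 > 0 ⇒ local minimum; R''(-2) = -6 < 0 ⇒ local maximum; R''(4) = 42 > 0 ⇒ local minimum.
The smallest local minimum is R(4) = -356/3.

-356/3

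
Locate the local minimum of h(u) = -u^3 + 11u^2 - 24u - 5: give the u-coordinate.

4/3

Critical points: h'(u) = -3u^2 + 22u - 24 vanishes at u = 4/3, 6.
Since h''(u) = -6u + 22, we get h''(4/3) = 14 > 0 ⇒ local minimum; h''(6) = -14 < 0 ⇒ local maximum.
Thus h has its local minimum at u = 4/3, with value -535/27.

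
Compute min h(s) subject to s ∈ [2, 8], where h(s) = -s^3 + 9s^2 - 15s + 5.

-51

h'(s) = -3s^2 + 18s - 15, whose only zero in [2, 8] is s = 5.
Evaluating at the critical points and endpoints: h(2) = 3,  h(5) = 30,  h(8) = -51.
So the minimum is h(8) = -51.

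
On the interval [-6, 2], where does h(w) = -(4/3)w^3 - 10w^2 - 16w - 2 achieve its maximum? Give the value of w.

Differentiating, h'(w) = -4w^2 - 20w - 16; which vanishes at w = -4 and w = -1.
Evaluating at the critical points and endpoints: h(-6) = 22; h(-4) = -38/3; h(-1) = 16/3; h(2) = -254/3.
So the maximum is h(-6) = 22.

-6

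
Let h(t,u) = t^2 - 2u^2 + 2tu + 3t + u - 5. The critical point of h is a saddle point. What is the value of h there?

∂h/∂t = 2t + 2u + 3 = 0 and ∂h/∂u = 2t - 4u + 1 = 0, so (t, u) = (-7/6, -1/3).
The Hessian has h_{tt} = 2, h_{uu} = -4, h_{tu} = 2, giving D = -12 < 0, so the point is a saddle point.
h(-7/6, -1/3) = -83/12.

-83/12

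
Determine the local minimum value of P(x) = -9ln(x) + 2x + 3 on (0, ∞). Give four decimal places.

P'(x) = -9/x + 2 = 0 gives x = 9/2.
P''(x) = 9/x², which is positive for x > 0, so this is a local minimum.
P(9/2) = -9·ln(9/2) + 9 + 3 ≈ -1.5367.

-1.5367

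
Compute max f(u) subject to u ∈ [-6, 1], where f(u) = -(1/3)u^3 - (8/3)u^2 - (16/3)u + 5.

f'(u) = -u^2 - (16/3)u - 16/3, which vanishes at u = -4 and u = -4/3.
Candidates: f(-6) = 13,  f(-4) = 5,  f(-4/3) = 661/81,  f(1) = -10/3.
The maximum over the interval is 13, attained at u = -6.

13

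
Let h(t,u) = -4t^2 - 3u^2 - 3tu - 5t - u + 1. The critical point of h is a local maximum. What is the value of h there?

103/39

∂h/∂t = -8t - 3u - 5 = 0 and ∂h/∂u = -3t - 6u - 1 = 0, so (t, u) = (-9/13, 7/39).
The Hessian has h_{tt} = -8, h_{uu} = -6, h_{tu} = -3, giving D = 39 > 0 with h_{tt} < 0, so the point is a local maximum.
h(-9/13, 7/39) = 103/39.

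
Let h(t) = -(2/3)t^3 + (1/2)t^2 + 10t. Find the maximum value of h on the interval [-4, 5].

425/24

The derivative is -2t^2 + t + 10, which vanishes at t = -2 and t = 5/2.
Compare values at every candidate in [-4, 5]: h(-4) = 32/3; h(-2) = -38/3; h(5/2) = 425/24; h(5) = -125/6.
Hence the absolute maximum is 425/24 at t = 5/2.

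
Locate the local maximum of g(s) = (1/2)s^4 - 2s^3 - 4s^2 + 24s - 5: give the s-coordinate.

2

Critical points: g'(s) = 2s^3 - 6s^2 - 8s + 24 vanishes at s = -2, 2, 3.
Since g''(s) = 6s^2 - 12s - 8, we get g''(-2) = 40 > 0 ⇒ local minimum; g''(2) = -8 < 0 ⇒ local maximum; g''(3) = 10 > 0 ⇒ local minimum.
So the local maximum value is g(2) = 19.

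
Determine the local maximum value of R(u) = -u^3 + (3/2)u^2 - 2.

R'(u) = -3u^2 + 3u. Setting R'(u) = 0 gives u ∈ {0, 1}.
Since R''(u) = -6u + 3, we get R''(0) = 3 > 0 ⇒ local minimum; R''(1) = -3 < 0 ⇒ local maximum.
Thus R has its local maximum at u = 1, with value -3/2.

-3/2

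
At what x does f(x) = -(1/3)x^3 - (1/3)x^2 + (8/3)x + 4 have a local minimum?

-2

f'(x) = -x^2 - (2/3)x + 8/3. Setting f'(x) = 0 gives x ∈ {-2, 4/3}.
Since f''(x) = -2x - 2/3, we get f''(-2) = 10/3 > 0 ⇒ local minimum; f''(4/3) = -10/3 < 0 ⇒ local maximum.
Thus f has its local minimum at x = -2, with value 0.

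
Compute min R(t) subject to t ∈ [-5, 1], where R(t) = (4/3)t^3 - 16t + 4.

R'(t) = 4t^2 - 16, whose only zero in [-5, 1] is t = -2.
Compare values at every candidate in [-5, 1]: R(-5) = -248/3; R(-2) = 76/3; R(1) = -32/3.
Hence the absolute minimum is -248/3 at t = -5.

-248/3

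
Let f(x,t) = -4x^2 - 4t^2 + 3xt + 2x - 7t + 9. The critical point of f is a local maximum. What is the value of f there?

∂f/∂x = -8x + 3t + 2 = 0 and ∂f/∂t = 3x - 8t - 7 = 0, so (x, t) = (-1/11, -10/11).
The Hessian has f_{xx} = -8, f_{tt} = -8, f_{xt} = 3, giving D = 55 > 0 with f_{xx} < 0, so the point is a local maximum.
f(-1/11, -10/11) = 133/11.

133/11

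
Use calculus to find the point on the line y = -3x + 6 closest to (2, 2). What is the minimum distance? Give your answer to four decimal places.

Minimize D(x)^2 = (x - 2)^2 + (-3x + 4)^2.
d/dx[D^2] = 2(x - 2) + 2·(-3)·(-3x + 4) = 0 ⇒ x = 7/5.
Then y = 9/5 and the distance is √(2/5) ≈ 0.6325.

0.6325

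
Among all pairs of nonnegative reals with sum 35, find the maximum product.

With x + y = 35, the product is P(x) = x(35 − x).
P'(x) = 35 − 2x = 0 gives x = 35/2; P'' = −2 < 0, so this is the maximum.
P = 35/2·35/2 = 1225/4.

1225/4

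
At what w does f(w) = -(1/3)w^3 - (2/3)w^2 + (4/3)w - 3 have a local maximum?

f'(w) = -w^2 - (4/3)w + 4/3. Setting f'(w) = 0 gives w ∈ {-2, 2/3}.
Since f''(w) = -2w - 4/3, we get f''(-2) = 8/3 > 0 ⇒ local minimum; f''(2/3) = -8/3 < 0 ⇒ local maximum.
So the local maximum value is f(2/3) = -203/81.

2/3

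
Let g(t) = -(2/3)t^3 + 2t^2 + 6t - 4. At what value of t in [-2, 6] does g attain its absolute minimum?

The derivative is -2t^2 + 4t + 6, which vanishes at t = -1 and t = 3.
Evaluating at the critical points and endpoints: g(-2) = -8/3; g(-1) = -22/3; g(3) = 14; g(6) = -40.
The minimum over the interval is -40, attained at t = 6.

6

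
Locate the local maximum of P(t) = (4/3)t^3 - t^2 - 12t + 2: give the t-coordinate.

-3/2

Critical points: P'(t) = 4t^2 - 2t - 12 vanishes at t = -3/2, 2.
Since P''(t) = 8t - 2, we get P''(-3/2) = -14 < 0 ⇒ local maximum; P''(2) = 14 > 0 ⇒ local minimum.
Thus P has its local maximum at t = -3/2, with value 53/4.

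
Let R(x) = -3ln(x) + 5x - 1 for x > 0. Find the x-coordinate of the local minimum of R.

R'(x) = -3/x + 5 = 0 gives x = 3/5.
R''(x) = 3/x², which is positive for x > 0, so this is a local minimum.
R(3/5) = -3·ln(3/5) + 3 - 1 ≈ 3.5325.

3/5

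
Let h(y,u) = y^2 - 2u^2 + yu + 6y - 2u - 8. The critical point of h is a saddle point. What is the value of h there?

∂h/∂y = 2y + u + 6 = 0 and ∂h/∂u = y - 4u - 2 = 0, so (y, u) = (-22/9, -10/9).
The Hessian has h_{yy} = 2, h_{uu} = -4, h_{yu} = 1, giving D = -9 < 0, so the point is a saddle point.
h(-22/9, -10/9) = -128/9.

-128/9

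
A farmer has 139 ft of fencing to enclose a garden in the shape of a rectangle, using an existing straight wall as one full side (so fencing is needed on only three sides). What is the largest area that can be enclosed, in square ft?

19321/8

Let the sides perpendicular to the wall have length x and the parallel side y, so 2x + y = 139 and the area is A = xy = x(139 − 2x).
A'(x) = 139 − 4x = 0 gives x = 139/4, and A''(x) = −4 < 0 confirms a maximum.
Then y = 139 − 2·139/4 = 139/2 and A = 19321/8.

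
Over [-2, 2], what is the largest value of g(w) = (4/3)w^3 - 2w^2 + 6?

26/3

g'(w) = 4w^2 - 4w, which vanishes at w = 0 and w = 1.
Evaluating at the critical points and endpoints: g(-2) = -38/3; g(0) = 6; g(1) = 16/3; g(2) = 26/3.
The maximum over the interval is 26/3, attained at w = 2.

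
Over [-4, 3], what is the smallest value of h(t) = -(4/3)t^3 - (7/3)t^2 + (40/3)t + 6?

Differentiating, h'(t) = -4t^2 - (14/3)t + 40/3; which vanishes at t = -5/2 and t = 4/3.
Compare values at every candidate in [-4, 3]: h(-4) = 2/3; h(-5/2) = -253/12; h(4/3) = 1334/81; h(3) = -11.
Hence the absolute minimum is -253/12 at t = -5/2.

-253/12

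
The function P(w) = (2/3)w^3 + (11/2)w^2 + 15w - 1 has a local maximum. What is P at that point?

-29/2

P'(w) = 2w^2 + 11w + 15. Setting P'(w) = 0 gives w ∈ {-3, -5/2}.
P''(w) = 4w + 11. P''(-3) = -1 < 0 ⇒ local maximum; P''(-5/2) = 1 > 0 ⇒ local minimum.
So the local maximum value is P(-3) = -29/2.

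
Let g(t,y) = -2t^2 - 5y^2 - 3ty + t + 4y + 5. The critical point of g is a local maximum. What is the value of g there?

∂g/∂t = -4t - 3y + 1 = 0 and ∂g/∂y = -3t - 10y + 4 = 0, so (t, y) = (-2/31, 13/31).
The Hessian has g_{tt} = -4, g_{yy} = -10, g_{ty} = -3, giving D = 31 > 0 with g_{tt} < 0, so the point is a local maximum.
g(-2/31, 13/31) = 180/31.

180/31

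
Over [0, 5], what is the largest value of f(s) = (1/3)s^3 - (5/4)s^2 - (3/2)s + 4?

f'(s) = s^2 - (5/2)s - 3/2, whose only zero in [0, 5] is s = 3.
Evaluating at the critical points and endpoints: f(0) = 4; f(3) = -11/4; f(5) = 83/12.
Hence the absolute maximum is 83/12 at s = 5.

83/12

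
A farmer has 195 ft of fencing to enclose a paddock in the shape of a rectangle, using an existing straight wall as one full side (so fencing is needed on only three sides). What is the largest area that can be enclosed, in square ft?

38025/8

Let the sides perpendicular to the wall have length x and the parallel side y, so 2x + y = 195 and the area is A = xy = x(195 − 2x).
A'(x) = 195 − 4x = 0 gives x = 195/4, and A''(x) = −4 < 0 confirms a maximum.
Then y = 195 − 2·195/4 = 195/2 and A = 38025/8.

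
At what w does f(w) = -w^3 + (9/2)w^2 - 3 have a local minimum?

f'(w) = -3w^2 + 9w = 0 at w = 0, 3.
Since f''(w) = -6w + 9, we get f''(0) = 9 > 0 ⇒ local minimum; f''(3) = -9 < 0 ⇒ local maximum.
So the local minimum value is f(0) = -3.

0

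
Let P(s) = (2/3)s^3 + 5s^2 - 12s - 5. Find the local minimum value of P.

-34/3

P'(s) = 2s^2 + 10s - 12 = 0 at s = -6, 1.
P''(s) = 4s + 10. P''(-6) = -14 < 0 ⇒ local maximum; P''(1) = 14 > 0 ⇒ local minimum.
The local minimum is P(1) = -34/3.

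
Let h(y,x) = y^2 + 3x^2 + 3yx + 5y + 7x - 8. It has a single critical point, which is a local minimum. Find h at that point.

-43/3

∂h/∂y = 2y + 3x + 5 = 0 and ∂h/∂x = 3y + 6x + 7 = 0, so (y, x) = (-3, 1/3).
The Hessian has h_{yy} = 2, h_{xx} = 6, h_{yx} = 3, giving D = 3 > 0 with h_{yy} > 0, so the point is a local minimum.
h(-3, 1/3) = -43/3.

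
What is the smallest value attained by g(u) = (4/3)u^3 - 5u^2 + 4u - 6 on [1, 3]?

-22/3

The derivative is 4u^2 - 10u + 4, whose only zero in [1, 3] is u = 2.
Candidates: g(1) = -17/3; g(2) = -22/3; g(3) = -3.
Hence the absolute minimum is -22/3 at u = 2.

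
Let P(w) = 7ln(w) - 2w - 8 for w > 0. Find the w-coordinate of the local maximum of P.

P'(w) = 7/w − 2 = 0 gives w = 7/2.
P''(w) = -7/w², which is negative for w > 0, so this is a local maximum.
P(7/2) = 7·ln(7/2) - 7 - 8 ≈ -6.2307.

7/2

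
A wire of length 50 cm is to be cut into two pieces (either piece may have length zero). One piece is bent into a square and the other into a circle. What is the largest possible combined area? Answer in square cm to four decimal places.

198.9437

Let x be the length used for the square. Square side x/4; circle radius (50−x)/(2π).
A(x) = (x/4)² + π·((50−x)/(2π))² = x²/16 + (50−x)²/(4π) for 0 ≤ x ≤ 50. A'(x) = x/8 − (50−x)/(2π) = 0 gives x = 4·50/(π+4) ≈ 28.0050.
A'' > 0, so the interior critical point is a minimum; the maximum is at an endpoint. A(0) = 198.9437 and A(50) = 156.2500, so the largest area is 198.9437.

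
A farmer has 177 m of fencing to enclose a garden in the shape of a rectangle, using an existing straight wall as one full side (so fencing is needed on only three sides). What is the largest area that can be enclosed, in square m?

31329/8

Let the sides perpendicular to the wall have length x and the parallel side y, so 2x + y = 177 and the area is A = xy = x(177 − 2x).
A'(x) = 177 − 4x = 0 gives x = 177/4, and A''(x) = −4 < 0 confirms a maximum.
Then y = 177 − 2·177/4 = 177/2 and A = 31329/8.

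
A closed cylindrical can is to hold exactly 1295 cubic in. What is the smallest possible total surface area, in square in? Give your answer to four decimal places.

With radius r and height h, πr²h = 1295 so h = 1295/(πr²), and S(r) = 2πr² + 2πrh = 2πr² + 2·1295/r.
S'(r) = 4πr − 2·1295/r² = 0 ⇒ r³ = 1295/(2π), so r ≈ 5.9070 and h = 2r ≈ 11.8139.
S''(r) = 4π + 4·1295/r³ > 0, so this is the minimum; S ≈ 657.6998.

657.6998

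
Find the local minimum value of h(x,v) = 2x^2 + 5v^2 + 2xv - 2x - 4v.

-1

∂h/∂x = 4x + 2v - 2 = 0 and ∂h/∂v = 2x + 10v - 4 = 0, so (x, v) = (1/3, 1/3).
The Hessian has h_{xx} = 4, h_{vv} = 10, h_{xv} = 2, giving D = 36 > 0 with h_{xx} > 0, so the point is a local minimum.
h(1/3, 1/3) = -1.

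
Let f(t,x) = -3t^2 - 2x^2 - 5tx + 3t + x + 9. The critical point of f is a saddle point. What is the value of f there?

∂f/∂t = -6t - 5x + 3 = 0 and ∂f/∂x = -5t - 4x + 1 = 0, so (t, x) = (-7, 9).
The Hessian has f_{tt} = -6, f_{xx} = -4, f_{tx} = -5, giving D = -1 < 0, so the point is a saddle point.
f(-7, 9) = 3.

3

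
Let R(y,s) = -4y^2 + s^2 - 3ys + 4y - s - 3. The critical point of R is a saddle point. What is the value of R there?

-3

∂R/∂y = -8y - 3s + 4 = 0 and ∂R/∂s = -3y + 2s - 1 = 0, so (y, s) = (1/5, 4/5).
The Hessian has R_{yy} = -8, R_{ss} = 2, R_{ys} = -3, giving D = -25 < 0, so the point is a saddle point.
R(1/5, 4/5) = -3.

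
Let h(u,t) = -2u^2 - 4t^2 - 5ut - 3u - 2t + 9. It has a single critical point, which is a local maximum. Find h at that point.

11

∂h/∂u = -4u - 5t - 3 = 0 and ∂h/∂t = -5u - 8t - 2 = 0, so (u, t) = (-2, 1).
The Hessian has h_{uu} = -4, h_{tt} = -8, h_{ut} = -5, giving D = 7 > 0 with h_{uu} < 0, so the point is a local maximum.
h(-2, 1) = 11.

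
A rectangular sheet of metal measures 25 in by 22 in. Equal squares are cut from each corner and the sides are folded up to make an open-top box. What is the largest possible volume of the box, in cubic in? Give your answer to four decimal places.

With cut size x, the volume is V(x) = x(25 − 2x)(22 − 2x) for 0 < x < 11.
V'(x) = 12x^2 − 188x + 550. Setting V'(x) = 0 gives x ≈ 3.8928 (the root in (0, 11)).
V''(x) = 24x − 188 is negative there, so this is the maximum; V ≈ 952.5384.

952.5384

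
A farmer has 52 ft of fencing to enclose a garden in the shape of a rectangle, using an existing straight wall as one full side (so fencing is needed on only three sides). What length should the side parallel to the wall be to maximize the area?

26

Let the sides perpendicular to the wall have length x and the parallel side y, so 2x + y = 52 and the area is A = xy = x(52 − 2x).
A'(x) = 52 − 4x = 0 gives x = 13, and A''(x) = −4 < 0 confirms a maximum.
Then y = 52 − 2·13 = 26 and A = 338.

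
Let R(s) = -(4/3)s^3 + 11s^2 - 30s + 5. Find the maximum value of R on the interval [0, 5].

R'(s) = -4s^2 + 22s - 30, which vanishes at s = 5/2 and s = 3.
Candidates: R(0) = 5,  R(5/2) = -265/12,  R(3) = -22,  R(5) = -110/3.
Hence the absolute maximum is 5 at s = 0.

5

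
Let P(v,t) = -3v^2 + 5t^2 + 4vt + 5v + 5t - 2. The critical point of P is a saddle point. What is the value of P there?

∂P/∂v = -6v + 4t + 5 = 0 and ∂P/∂t = 4v + 10t + 5 = 0, so (v, t) = (15/38, -25/38).
The Hessian has P_{vv} = -6, P_{tt} = 10, P_{vt} = 4, giving D = -76 < 0, so the point is a saddle point.
P(15/38, -25/38) = -101/38.

-101/38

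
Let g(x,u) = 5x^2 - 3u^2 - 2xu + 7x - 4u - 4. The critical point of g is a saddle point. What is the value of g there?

-379/64

∂g/∂x = 10x - 2u + 7 = 0 and ∂g/∂u = -2x - 6u - 4 = 0, so (x, u) = (-25/32, -13/32).
The Hessian has g_{xx} = 10, g_{uu} = -6, g_{xu} = -2, giving D = -64 < 0, so the point is a saddle point.
g(-25/32, -13/32) = -379/64.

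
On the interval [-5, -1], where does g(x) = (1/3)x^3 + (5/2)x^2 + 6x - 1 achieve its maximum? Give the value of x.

-1

g'(x) = x^2 + 5x + 6, which vanishes at x = -3 and x = -2.
Candidates: g(-5) = -61/6,  g(-3) = -11/2,  g(-2) = -17/3,  g(-1) = -29/6.
Hence the absolute maximum is -29/6 at x = -1.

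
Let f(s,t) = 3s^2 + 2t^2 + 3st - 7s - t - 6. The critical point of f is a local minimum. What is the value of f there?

∂f/∂s = 6s + 3t - 7 = 0 and ∂f/∂t = 3s + 4t - 1 = 0, so (s, t) = (5/3, -1).
The Hessian has f_{ss} = 6, f_{tt} = 4, f_{st} = 3, giving D = 15 > 0 with f_{ss} > 0, so the point is a local minimum.
f(5/3, -1) = -34/3.

-34/3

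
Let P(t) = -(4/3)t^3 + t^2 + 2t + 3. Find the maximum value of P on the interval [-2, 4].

41/3

The derivative is -4t^2 + 2t + 2, which vanishes at t = -1/2 and t = 1.
Compare values at every candidate in [-2, 4]: P(-2) = 41/3, P(-1/2) = 29/12, P(1) = 14/3, P(4) = -175/3.
Hence the absolute maximum is 41/3 at t = -2.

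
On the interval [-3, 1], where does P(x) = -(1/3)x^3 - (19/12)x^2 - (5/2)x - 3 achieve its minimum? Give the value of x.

1

Differentiating, P'(x) = -x^2 - (19/6)x - 5/2; which vanishes at x = -5/3 and x = -3/2.
Compare values at every candidate in [-3, 1]: P(-3) = -3/4, P(-5/3) = -547/324, P(-3/2) = -27/16, P(1) = -89/12.
So the minimum is P(1) = -89/12.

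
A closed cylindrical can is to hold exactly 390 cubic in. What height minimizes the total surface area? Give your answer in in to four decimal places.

With radius r and height h, πr²h = 390 so h = 390/(πr²), and S(r) = 2πr² + 2πrh = 2πr² + 2·390/r.
S'(r) = 4πr − 2·390/r² = 0 ⇒ r³ = 390/(2π), so r ≈ 3.9594 and h = 2r ≈ 7.9188.
S''(r) = 4π + 4·390/r³ > 0, so this is the minimum; S ≈ 295.5001.

7.9188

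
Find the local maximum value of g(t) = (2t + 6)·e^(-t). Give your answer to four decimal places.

14.7781

By the product rule, g'(t) = (-2t - 4)·e^(-t). Since e^(-t) > 0, the only critical point is t = -2.
g''(-2) has the same sign as -2 < 0, so this is a local maximum.
g(-2) = (2)·e^(2) ≈ 14.7781.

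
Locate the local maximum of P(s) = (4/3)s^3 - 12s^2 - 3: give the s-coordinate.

P'(s) = 4s^2 - 24s. Setting P'(s) = 0 gives s ∈ {0, 6}.
P''(s) = 8s - 24. P''(0) = -24 < 0 ⇒ local maximum; P''(6) = 24 > 0 ⇒ local minimum.
The local maximum is P(0) = -3.

0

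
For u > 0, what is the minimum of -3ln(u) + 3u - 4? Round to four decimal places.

-1.0000

g'(u) = -3/u + 3 = 0 gives u = 1.
g''(u) = 3/u², which is positive for u > 0, so this is a local minimum.
g(1) = -3·ln(1) + 3 - 4 ≈ -1.0000.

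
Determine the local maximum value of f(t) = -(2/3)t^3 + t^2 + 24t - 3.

Critical points: f'(t) = -2t^2 + 2t + 24 vanishes at t = -3, 4.
Since f''(t) = -4t + 2, we get f''(-3) = 14 > 0 ⇒ local minimum; f''(4) = -14 < 0 ⇒ local maximum.
So the local maximum value is f(4) = 199/3.

199/3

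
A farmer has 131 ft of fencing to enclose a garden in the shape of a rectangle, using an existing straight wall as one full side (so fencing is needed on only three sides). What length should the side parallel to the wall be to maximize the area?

131/2

Let the sides perpendicular to the wall have length x and the parallel side y, so 2x + y = 131 and the area is A = xy = x(131 − 2x).
A'(x) = 131 − 4x = 0 gives x = 131/4, and A''(x) = −4 < 0 confirms a maximum.
Then y = 131 − 2·131/4 = 131/2 and A = 17161/8.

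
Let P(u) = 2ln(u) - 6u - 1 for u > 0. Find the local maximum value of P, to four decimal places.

P'(u) = 2/u − 6 = 0 gives u = 1/3.
P''(u) = -2/u², which is negative for u > 0, so this is a local maximum.
P(1/3) = 2·ln(1/3) - 2 - 1 ≈ -5.1972.

-5.1972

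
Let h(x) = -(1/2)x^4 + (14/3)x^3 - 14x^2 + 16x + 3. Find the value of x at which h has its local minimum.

h'(x) = -2x^3 + 14x^2 - 28x + 16 = 0 at x = 1, 2, 4.
h''(x) = -6x^2 + 28x - 28. h''(1) = -6 < 0 ⇒ local maximum; h''(2) = 4 > 0 ⇒ local minimum; h''(4) = -12 < 0 ⇒ local maximum.
Thus h has its local minimum at x = 2, with value 25/3.

2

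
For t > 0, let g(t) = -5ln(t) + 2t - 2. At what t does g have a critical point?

g'(t) = -5/t + 2 = 0 gives t = 5/2.
g''(t) = 5/t², which is positive for t > 0, so this is a local minimum.
g(5/2) = -5·ln(5/2) + 5 - 2 ≈ -1.5815.

5/2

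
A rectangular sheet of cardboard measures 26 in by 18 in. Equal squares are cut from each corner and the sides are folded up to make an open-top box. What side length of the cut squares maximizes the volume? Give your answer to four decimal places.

With cut size x, the volume is V(x) = x(26 − 2x)(18 − 2x) for 0 < x < 9.
V'(x) = 12x^2 − 176x + 468. Setting V'(x) = 0 gives x ≈ 3.4891 (the root in (0, 9)).
V''(x) = 24x − 176 is negative there, so this is the maximum; V ≈ 731.5054.

3.4891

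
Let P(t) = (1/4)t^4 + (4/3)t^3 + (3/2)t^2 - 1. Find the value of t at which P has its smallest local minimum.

-3

Critical points: P'(t) = t^3 + 4t^2 + 3t vanishes at t = -3, -1, 0.
P''(t) = 3t^2 + 8t + 3. P''(-3) = 6 > 0 ⇒ local minimum; P''(-1) = -2 < 0 ⇒ local maximum; P''(0) = 3 > 0 ⇒ local minimum.
Thus P has its smallest local minimum at t = -3, with value -13/4.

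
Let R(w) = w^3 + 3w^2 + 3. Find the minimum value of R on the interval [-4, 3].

R'(w) = 3w^2 + 6w, which vanishes at w = -2 and w = 0.
Candidates: R(-4) = -13; R(-2) = 7; R(0) = 3; R(3) = 57.
So the minimum is R(-4) = -13.

-13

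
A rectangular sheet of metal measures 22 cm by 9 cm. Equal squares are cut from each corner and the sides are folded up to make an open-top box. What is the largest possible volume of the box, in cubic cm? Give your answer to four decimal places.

With cut size x, the volume is V(x) = x(22 − 2x)(9 − 2x) for 0 < x < 4.5.
V'(x) = 12x^2 − 124x + 198. Setting V'(x) = 0 gives x ≈ 1.9738 (the root in (0, 4.5)).
V''(x) = 24x − 124 is negative there, so this is the maximum; V ≈ 180.0262.

180.0262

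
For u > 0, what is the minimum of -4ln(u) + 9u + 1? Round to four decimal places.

8.2437

h'(u) = -4/u + 9 = 0 gives u = 4/9.
h''(u) = 4/u², which is positive for u > 0, so this is a local minimum.
h(4/9) = -4·ln(4/9) + 4 + 1 ≈ 8.2437.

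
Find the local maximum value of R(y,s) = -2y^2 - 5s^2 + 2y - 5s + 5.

∂R/∂y = -4y + 2 = 0 and ∂R/∂s = -10s - 5 = 0, so (y, s) = (1/2, -1/2).
The Hessian has R_{yy} = -4, R_{ss} = -10, R_{ys} = 0, giving D = 40 > 0 with R_{yy} < 0, so the point is a local maximum.
R(1/2, -1/2) = 27/4.

27/4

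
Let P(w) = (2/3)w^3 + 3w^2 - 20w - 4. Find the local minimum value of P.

-80/3

Critical points: P'(w) = 2w^2 + 6w - 20 vanishes at w = -5, 2.
P''(w) = 4w + 6. P''(-5) = -14 < 0 ⇒ local maximum; P''(2) = 14 > 0 ⇒ local minimum.
The local minimum is P(2) = -80/3.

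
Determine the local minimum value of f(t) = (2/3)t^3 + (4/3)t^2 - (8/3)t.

f'(t) = 2t^2 + (8/3)t - 8/3 = 0 at t = -2, 2/3.
Since f''(t) = 4t + 8/3, we get f''(-2) = -16/3 < 0 ⇒ local maximum; f''(2/3) = 16/3 > 0 ⇒ local minimum.
So the local minimum value is f(2/3) = -80/81.

-80/81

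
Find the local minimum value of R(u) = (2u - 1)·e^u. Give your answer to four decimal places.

Differentiating with the product rule gives R'(u) = (2u + 1)·e^u. Since e^u > 0, the only critical point is u = -1/2.
R''(-1/2) has the same sign as 2 > 0, so this is a local minimum.
R(-1/2) = (-2)·e^(-1/2) ≈ -1.2131.

-1.2131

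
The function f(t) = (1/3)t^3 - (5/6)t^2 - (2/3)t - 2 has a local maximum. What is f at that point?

-305/162

f'(t) = t^2 - (5/3)t - 2/3 = 0 at t = -1/3, 2.
f''(t) = 2t - 5/3. f''(-1/3) = -7/3 < 0 ⇒ local maximum; f''(2) = 7/3 > 0 ⇒ local minimum.
The local maximum is f(-1/3) = -305/162.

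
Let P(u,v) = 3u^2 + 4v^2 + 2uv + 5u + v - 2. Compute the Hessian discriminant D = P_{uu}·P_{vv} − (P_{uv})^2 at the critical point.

44

∂P/∂u = 6u + 2v + 5 = 0 and ∂P/∂v = 2u + 8v + 1 = 0, so (u, v) = (-19/22, 1/11).
The Hessian has P_{uu} = 6, P_{vv} = 8, P_{uv} = 2, giving D = 44 > 0 with P_{uu} > 0, so the point is a local minimum.
D = (6)·(8) − (2)^2 = 44.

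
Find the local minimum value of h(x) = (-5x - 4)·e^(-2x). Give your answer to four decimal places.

h'(x) = (-5)·e^(-2x) + (-5x - 4)·(-2)·e^(-2x) = (10x + 3)·e^(-2x). Since e^(-2x) > 0, the only critical point is x = -3/10.
h''(-3/10) has the same sign as 10 > 0, so this is a local minimum.
h(-3/10) = (-5/2)·e^(3/5) ≈ -4.5553.

-4.5553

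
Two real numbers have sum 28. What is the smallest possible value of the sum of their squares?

With a + b = 28, a^2 + b^2 = a^2 + (28 − a)^2.
The derivative 2a − 2(28 − a) = 4a − 56 vanishes at a = 14; second derivative 4 > 0, a minimum.
The minimum is 2·(14)^2 = 392.

392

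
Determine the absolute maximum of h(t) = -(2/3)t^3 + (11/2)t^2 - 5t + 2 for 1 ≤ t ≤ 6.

187/6

The derivative is -2t^2 + 11t - 5, whose only zero in [1, 6] is t = 5.
Compare values at every candidate in [1, 6]: h(1) = 11/6,  h(5) = 187/6,  h(6) = 26.
The maximum over the interval is 187/6, attained at t = 5.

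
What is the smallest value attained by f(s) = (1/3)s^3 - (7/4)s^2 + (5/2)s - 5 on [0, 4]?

-5

f'(s) = s^2 - (7/2)s + 5/2, which vanishes at s = 1 and s = 5/2.
Evaluating at the critical points and endpoints: f(0) = -5; f(1) = -47/12; f(5/2) = -215/48; f(4) = -5/3.
Hence the absolute minimum is -5 at s = 0.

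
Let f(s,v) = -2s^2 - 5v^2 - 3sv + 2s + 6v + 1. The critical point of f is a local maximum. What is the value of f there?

87/31

∂f/∂s = -4s - 3v + 2 = 0 and ∂f/∂v = -3s - 10v + 6 = 0, so (s, v) = (2/31, 18/31).
The Hessian has f_{ss} = -4, f_{vv} = -10, f_{sv} = -3, giving D = 31 > 0 with f_{ss} < 0, so the point is a local maximum.
f(2/31, 18/31) = 87/31.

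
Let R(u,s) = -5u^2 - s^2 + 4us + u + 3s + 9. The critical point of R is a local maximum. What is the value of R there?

47/2

∂R/∂u = -10u + 4s + 1 = 0 and ∂R/∂s = 4u - 2s + 3 = 0, so (u, s) = (7/2, 17/2).
The Hessian has R_{uu} = -10, R_{ss} = -2, R_{us} = 4, giving D = 4 > 0 with R_{uu} < 0, so the point is a local maximum.
R(7/2, 17/2) = 47/2.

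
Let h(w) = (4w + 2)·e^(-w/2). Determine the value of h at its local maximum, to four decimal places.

3.7789

Differentiating with the product rule gives h'(w) = (-2w + 3)·e^(-w/2). Since e^(-w/2) > 0, the only critical point is w = 3/2.
h''(3/2) has the same sign as -2 < 0, so this is a local maximum.
h(3/2) = (8)·e^(-3/4) ≈ 3.7789.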